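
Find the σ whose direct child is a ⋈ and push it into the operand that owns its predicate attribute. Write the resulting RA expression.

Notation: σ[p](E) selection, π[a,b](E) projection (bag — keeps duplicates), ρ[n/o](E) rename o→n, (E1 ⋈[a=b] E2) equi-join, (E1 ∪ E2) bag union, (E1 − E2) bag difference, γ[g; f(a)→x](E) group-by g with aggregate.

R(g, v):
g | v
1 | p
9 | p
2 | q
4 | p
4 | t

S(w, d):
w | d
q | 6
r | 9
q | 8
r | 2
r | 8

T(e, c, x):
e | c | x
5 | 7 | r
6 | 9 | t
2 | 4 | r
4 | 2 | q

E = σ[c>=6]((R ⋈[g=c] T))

σ filters on c, owned by the right side.
E' = (R ⋈[g=c] σ[c>=6](T))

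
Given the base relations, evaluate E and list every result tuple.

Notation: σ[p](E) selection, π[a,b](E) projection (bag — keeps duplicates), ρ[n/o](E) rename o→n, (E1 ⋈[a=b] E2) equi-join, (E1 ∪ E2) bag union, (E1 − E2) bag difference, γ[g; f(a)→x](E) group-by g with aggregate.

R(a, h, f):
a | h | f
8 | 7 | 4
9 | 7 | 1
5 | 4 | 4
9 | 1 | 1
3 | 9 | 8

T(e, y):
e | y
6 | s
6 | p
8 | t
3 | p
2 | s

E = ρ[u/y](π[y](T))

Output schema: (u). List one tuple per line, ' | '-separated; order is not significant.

Per-node cardinality:
  T → 5
  π[y](T) → 5
  ρ[u/y](π[y](T)) → 5

== RESULT ==
u
p
p
s
s
t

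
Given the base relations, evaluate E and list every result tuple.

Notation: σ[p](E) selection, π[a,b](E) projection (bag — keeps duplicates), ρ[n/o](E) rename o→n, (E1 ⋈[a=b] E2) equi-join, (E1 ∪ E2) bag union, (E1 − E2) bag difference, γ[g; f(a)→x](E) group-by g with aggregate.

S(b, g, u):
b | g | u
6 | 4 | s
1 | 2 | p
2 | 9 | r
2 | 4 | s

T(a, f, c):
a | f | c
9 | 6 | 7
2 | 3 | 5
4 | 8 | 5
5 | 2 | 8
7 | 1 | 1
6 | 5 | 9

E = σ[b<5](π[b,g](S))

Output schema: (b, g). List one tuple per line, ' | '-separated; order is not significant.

Per-node cardinality:
  S → 4
  π[b,g](S) → 4
  σ[b<5](π[b,g](S)) → 3

== RESULT ==
b | g
1 | 2
2 | 4
2 | 9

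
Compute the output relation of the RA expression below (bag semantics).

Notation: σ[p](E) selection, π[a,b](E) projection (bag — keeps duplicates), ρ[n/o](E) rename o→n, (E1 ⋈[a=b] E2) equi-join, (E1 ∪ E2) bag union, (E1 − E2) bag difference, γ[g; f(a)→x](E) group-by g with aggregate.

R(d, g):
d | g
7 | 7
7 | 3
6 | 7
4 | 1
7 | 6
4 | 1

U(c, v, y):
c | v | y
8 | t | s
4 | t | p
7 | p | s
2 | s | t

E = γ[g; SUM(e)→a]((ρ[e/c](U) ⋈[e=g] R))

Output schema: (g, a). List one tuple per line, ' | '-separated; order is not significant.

Per-node cardinality:
  U → 4
  ρ[e/c](U) → 4
  R → 6
  (ρ[e/c](U) ⋈[e=g] R) → 2
  γ[g; SUM(e)→a]((ρ[e/c](U) ⋈[e=g] R)) → 1

== RESULT ==
g | a
7 | 14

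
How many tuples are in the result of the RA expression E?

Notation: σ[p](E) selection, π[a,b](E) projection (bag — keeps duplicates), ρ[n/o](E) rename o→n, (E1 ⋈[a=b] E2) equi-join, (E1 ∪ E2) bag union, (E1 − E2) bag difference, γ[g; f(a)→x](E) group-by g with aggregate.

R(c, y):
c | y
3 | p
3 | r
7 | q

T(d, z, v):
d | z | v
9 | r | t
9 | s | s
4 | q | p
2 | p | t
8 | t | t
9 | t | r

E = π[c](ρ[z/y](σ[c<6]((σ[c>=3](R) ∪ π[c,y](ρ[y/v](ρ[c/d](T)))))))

Stepwise |·|:
  R → 3
  σ[c>=3](R) → 3
  T → 6
  ρ[c/d](T) → 6
  ρ[y/v](ρ[c/d](T)) → 6
  π[c,y](ρ[y/v](ρ[c/d](T))) → 6
  (σ[c>=3](R) ∪ π[c,y](ρ[y/v](ρ[c/d](T)))) → 9
  σ[c<6]((σ[c>=3](R) ∪ π[c,y](ρ[y/v](ρ[c/d](T))))) → 4
  ρ[z/y](σ[c<6]((σ[c>=3](R) ∪ π[c,y](ρ[y/v](ρ[c/d](T)))))) → 4
  π[c](ρ[z/y](σ[c<6]((σ[c>=3](R) ∪ π[c,y](ρ[y/v](ρ[c/d](T))))))) → 4

|E| = 4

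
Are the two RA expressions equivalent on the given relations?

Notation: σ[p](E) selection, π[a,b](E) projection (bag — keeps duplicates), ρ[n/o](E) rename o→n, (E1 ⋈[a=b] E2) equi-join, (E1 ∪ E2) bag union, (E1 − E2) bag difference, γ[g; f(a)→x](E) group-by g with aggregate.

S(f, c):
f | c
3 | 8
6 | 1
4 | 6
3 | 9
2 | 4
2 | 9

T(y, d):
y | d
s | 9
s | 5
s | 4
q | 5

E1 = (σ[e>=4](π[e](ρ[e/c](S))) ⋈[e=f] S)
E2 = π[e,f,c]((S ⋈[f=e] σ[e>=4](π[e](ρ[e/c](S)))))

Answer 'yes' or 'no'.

E1 subexpression sizes:
  S → 6
  ρ[e/c](S) → 6
  π[e](ρ[e/c](S)) → 6
  σ[e>=4](π[e](ρ[e/c](S))) → 5
  S → 6
  (σ[e>=4](π[e](ρ[e/c](S))) ⋈[e=f] S) → 2
E2 subexpression sizes:
  S → 6
  S → 6
  ρ[e/c](S) → 6
  π[e](ρ[e/c](S)) → 6
  σ[e>=4](π[e](ρ[e/c](S))) → 5
  (S ⋈[f=e] σ[e>=4](π[e](ρ[e/c](S)))) → 2
  π[e,f,c]((S ⋈[f=e] σ[e>=4](π[e](ρ[e/c](S))))) → 2

E1 and E2 produce the same multiset:
e | f | c
4 | 4 | 6
6 | 6 | 1

yes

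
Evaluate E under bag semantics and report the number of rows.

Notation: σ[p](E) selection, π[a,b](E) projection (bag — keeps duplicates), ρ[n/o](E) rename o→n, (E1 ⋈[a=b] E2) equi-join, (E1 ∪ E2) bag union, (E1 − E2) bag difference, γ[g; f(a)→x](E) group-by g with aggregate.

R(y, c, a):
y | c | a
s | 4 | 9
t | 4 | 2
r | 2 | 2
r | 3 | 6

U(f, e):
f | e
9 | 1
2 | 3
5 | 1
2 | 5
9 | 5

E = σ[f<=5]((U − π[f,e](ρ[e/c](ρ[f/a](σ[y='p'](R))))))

Row counts bottom-up:
  U → 5
  R → 4
  σ[y='p'](R) → 0
  ρ[f/a](σ[y='p'](R)) → 0
  ρ[e/c](ρ[f/a](σ[y='p'](R))) → 0
  π[f,e](ρ[e/c](ρ[f/a](σ[y='p'](R)))) → 0
  (U − π[f,e](ρ[e/c](ρ[f/a](σ[y='p'](R))))) → 5
  σ[f<=5]((U − π[f,e](ρ[e/c](ρ[f/a](σ[y='p'](R)))))) → 3

|E| = 3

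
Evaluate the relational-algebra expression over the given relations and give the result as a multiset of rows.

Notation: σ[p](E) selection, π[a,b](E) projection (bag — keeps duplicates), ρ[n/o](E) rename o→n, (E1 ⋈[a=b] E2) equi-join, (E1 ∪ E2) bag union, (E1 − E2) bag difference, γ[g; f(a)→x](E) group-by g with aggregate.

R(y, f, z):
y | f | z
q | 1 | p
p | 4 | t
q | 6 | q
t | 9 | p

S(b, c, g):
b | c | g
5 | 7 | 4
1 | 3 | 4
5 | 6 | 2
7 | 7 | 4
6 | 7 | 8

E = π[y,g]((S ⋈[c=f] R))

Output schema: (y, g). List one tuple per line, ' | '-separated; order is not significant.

Per-node cardinality:
  S → 5
  R → 4
  (S ⋈[c=f] R) → 1
  π[y,g]((S ⋈[c=f] R)) → 1

== RESULT ==
y | g
q | 2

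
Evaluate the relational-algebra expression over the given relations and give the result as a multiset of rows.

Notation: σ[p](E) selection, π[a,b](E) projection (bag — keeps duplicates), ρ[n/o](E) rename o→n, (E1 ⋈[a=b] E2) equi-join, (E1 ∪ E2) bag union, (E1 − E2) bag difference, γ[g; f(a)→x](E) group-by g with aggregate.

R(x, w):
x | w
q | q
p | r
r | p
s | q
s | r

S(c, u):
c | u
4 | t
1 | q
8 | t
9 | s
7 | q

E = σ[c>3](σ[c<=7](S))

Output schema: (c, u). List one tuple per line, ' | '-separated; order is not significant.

Subexpression sizes:
  S → 5
  σ[c<=7](S) → 3
  σ[c>3](σ[c<=7](S)) → 2

== RESULT ==
c | u
4 | t
7 | q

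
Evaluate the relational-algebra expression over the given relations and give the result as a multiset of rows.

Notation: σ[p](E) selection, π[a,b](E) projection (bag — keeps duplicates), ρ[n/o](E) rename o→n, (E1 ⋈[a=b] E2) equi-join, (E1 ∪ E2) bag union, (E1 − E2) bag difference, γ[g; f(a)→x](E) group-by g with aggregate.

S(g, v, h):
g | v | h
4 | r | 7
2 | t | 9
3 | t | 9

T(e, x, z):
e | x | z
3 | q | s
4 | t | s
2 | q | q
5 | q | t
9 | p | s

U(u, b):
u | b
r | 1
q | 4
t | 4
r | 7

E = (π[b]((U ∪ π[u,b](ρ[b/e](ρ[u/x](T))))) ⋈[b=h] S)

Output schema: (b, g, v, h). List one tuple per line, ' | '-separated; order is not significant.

Per-node cardinality:
  U → 4
  T → 5
  ρ[u/x](T) → 5
  ρ[b/e](ρ[u/x](T)) → 5
  π[u,b](ρ[b/e](ρ[u/x](T))) → 5
  (U ∪ π[u,b](ρ[b/e](ρ[u/x](T)))) → 9
  π[b]((U ∪ π[u,b](ρ[b/e](ρ[u/x](T))))) → 9
  S → 3
  (π[b]((U ∪ π[u,b](ρ[b/e](ρ[u/x](T))))) ⋈[b=h] S) → 3

== RESULT ==
b | g | v | h
7 | 4 | r | 7
9 | 2 | t | 9
9 | 3 | t | 9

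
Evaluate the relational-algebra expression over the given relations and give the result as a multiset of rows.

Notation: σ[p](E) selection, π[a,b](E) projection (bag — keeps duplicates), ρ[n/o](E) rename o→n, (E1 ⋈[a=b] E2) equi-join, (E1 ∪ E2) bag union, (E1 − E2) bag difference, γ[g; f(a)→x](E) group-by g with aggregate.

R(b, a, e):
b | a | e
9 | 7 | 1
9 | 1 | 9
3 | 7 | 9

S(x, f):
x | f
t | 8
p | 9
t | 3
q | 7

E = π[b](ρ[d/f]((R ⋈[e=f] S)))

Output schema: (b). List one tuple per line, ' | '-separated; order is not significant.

Stepwise |·|:
  R → 3
  S → 4
  (R ⋈[e=f] S) → 2
  ρ[d/f]((R ⋈[e=f] S)) → 2
  π[b](ρ[d/f]((R ⋈[e=f] S))) → 2

== RESULT ==
b
3
9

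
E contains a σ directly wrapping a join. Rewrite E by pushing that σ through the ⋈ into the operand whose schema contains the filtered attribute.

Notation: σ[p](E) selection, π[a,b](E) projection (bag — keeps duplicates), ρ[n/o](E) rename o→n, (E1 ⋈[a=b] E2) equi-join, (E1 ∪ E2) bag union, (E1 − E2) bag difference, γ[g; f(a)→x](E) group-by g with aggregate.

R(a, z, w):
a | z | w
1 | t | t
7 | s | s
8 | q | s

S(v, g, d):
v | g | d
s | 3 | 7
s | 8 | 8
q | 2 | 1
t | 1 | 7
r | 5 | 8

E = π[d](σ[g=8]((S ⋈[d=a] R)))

σ filters on g, owned by the left side.
E' = π[d]((σ[g=8](S) ⋈[d=a] R))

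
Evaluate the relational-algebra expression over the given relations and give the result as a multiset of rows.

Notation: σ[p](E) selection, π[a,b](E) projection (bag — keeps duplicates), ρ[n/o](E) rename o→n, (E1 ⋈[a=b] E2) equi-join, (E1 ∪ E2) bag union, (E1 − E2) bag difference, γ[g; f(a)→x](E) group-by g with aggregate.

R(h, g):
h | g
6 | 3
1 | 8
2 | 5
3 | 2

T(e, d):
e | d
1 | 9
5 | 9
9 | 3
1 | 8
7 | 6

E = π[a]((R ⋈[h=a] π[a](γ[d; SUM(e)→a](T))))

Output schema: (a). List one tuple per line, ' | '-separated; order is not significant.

Subexpression sizes:
  R → 4
  T → 5
  γ[d; SUM(e)→a](T) → 4
  π[a](γ[d; SUM(e)→a](T)) → 4
  (R ⋈[h=a] π[a](γ[d; SUM(e)→a](T))) → 2
  π[a]((R ⋈[h=a] π[a](γ[d; SUM(e)→a](T)))) → 2

== RESULT ==
a
1
6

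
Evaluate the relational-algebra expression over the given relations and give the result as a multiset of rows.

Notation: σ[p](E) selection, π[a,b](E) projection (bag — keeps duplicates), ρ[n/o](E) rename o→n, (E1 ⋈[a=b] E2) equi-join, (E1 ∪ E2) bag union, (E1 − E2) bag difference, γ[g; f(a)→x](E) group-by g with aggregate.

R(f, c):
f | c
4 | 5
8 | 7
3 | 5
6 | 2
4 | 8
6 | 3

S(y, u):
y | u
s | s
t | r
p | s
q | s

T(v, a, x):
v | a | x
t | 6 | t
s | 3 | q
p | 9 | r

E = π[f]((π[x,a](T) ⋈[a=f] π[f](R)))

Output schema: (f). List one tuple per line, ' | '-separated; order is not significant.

Row counts bottom-up:
  T → 3
  π[x,a](T) → 3
  R → 6
  π[f](R) → 6
  (π[x,a](T) ⋈[a=f] π[f](R)) → 3
  π[f]((π[x,a](T) ⋈[a=f] π[f](R))) → 3

== RESULT ==
f
3
6
6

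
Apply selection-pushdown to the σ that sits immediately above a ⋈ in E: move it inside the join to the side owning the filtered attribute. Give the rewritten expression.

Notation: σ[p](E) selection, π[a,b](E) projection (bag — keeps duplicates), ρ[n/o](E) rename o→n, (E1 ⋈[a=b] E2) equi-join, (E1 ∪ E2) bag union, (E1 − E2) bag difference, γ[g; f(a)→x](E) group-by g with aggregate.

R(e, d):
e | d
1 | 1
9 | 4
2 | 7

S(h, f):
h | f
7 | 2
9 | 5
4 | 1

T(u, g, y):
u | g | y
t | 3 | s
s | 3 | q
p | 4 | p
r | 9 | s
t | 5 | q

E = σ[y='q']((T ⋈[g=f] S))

σ filters on y, owned by the left side.
E' = (σ[y='q'](T) ⋈[g=f] S)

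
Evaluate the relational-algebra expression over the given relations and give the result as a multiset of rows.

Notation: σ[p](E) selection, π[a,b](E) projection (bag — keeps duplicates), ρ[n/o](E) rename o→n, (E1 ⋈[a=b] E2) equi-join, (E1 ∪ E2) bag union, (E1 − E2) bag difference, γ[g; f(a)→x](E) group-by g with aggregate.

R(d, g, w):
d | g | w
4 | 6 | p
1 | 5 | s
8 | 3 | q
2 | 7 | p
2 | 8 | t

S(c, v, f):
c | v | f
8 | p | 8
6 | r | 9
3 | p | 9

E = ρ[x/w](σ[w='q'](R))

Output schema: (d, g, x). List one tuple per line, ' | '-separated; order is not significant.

Row counts bottom-up:
  R → 5
  σ[w='q'](R) → 1
  ρ[x/w](σ[w='q'](R)) → 1

== RESULT ==
d | g | x
8 | 3 | q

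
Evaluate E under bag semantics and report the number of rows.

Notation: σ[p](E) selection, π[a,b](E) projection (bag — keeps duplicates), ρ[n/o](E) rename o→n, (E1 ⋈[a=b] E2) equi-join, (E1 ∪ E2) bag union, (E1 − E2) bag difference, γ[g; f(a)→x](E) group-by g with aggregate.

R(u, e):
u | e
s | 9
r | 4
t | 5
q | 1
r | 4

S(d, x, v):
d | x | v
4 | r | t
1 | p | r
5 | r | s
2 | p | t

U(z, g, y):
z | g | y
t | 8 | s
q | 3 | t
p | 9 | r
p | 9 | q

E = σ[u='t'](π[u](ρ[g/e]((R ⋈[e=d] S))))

Subexpression sizes:
  R → 5
  S → 4
  (R ⋈[e=d] S) → 4
  ρ[g/e]((R ⋈[e=d] S)) → 4
  π[u](ρ[g/e]((R ⋈[e=d] S))) → 4
  σ[u='t'](π[u](ρ[g/e]((R ⋈[e=d] S)))) → 1

|E| = 1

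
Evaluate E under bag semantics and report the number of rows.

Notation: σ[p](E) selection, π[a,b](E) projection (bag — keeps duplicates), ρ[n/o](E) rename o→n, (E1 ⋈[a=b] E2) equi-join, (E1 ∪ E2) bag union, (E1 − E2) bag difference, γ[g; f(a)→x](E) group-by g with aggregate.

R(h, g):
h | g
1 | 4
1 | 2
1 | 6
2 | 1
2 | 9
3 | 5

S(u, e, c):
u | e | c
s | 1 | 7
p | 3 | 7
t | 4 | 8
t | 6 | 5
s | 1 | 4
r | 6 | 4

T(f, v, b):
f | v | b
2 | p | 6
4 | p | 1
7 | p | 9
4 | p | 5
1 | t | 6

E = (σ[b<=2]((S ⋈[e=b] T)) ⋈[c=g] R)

Row counts bottom-up:
  S → 6
  T → 5
  (S ⋈[e=b] T) → 6
  σ[b<=2]((S ⋈[e=b] T)) → 2
  R → 6
  (σ[b<=2]((S ⋈[e=b] T)) ⋈[c=g] R) → 1

|E| = 1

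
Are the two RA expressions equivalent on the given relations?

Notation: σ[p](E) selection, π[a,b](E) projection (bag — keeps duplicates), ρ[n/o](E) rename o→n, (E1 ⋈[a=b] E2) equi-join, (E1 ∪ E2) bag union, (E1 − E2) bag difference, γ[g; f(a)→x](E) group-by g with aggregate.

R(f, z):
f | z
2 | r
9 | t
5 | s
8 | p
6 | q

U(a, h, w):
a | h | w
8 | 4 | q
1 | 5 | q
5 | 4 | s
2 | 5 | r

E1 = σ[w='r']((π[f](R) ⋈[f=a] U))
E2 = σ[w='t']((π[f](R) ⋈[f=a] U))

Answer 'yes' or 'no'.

E1 per-node cardinality:
  R → 5
  π[f](R) → 5
  U → 4
  (π[f](R) ⋈[f=a] U) → 3
  σ[w='r']((π[f](R) ⋈[f=a] U)) → 1
E2 per-node cardinality:
  R → 5
  π[f](R) → 5
  U → 4
  (π[f](R) ⋈[f=a] U) → 3
  σ[w='t']((π[f](R) ⋈[f=a] U)) → 0

E1 result:
f | a | h | w
2 | 2 | 5 | r
E2 result:
f | a | h | w
(0 rows)
Witness: (2, 2, 5, 'r') appears 1× in E1 but 0× in E2.

no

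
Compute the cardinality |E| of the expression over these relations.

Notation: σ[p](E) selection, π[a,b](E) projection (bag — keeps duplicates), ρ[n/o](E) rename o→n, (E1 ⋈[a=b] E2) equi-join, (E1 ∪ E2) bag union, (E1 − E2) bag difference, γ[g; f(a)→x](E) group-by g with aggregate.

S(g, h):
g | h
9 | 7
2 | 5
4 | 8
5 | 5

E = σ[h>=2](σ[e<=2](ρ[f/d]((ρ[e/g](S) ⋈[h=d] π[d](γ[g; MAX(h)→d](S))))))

Per-node cardinality:
  S → 4
  ρ[e/g](S) → 4
  S → 4
  γ[g; MAX(h)→d](S) → 4
  π[d](γ[g; MAX(h)→d](S)) → 4
  (ρ[e/g](S) ⋈[h=d] π[d](γ[g; MAX(h)→d](S))) → 6
  ρ[f/d]((ρ[e/g](S) ⋈[h=d] π[d](γ[g; MAX(h)→d](S)))) → 6
  σ[e<=2](ρ[f/d]((ρ[e/g](S) ⋈[h=d] π[d](γ[g; MAX(h)→d](S))))) → 2
  σ[h>=2](σ[e<=2](ρ[f/d]((ρ[e/g](S) ⋈[h=d] π[d](γ[g; MAX(h)→d](S)))))) → 2

|E| = 2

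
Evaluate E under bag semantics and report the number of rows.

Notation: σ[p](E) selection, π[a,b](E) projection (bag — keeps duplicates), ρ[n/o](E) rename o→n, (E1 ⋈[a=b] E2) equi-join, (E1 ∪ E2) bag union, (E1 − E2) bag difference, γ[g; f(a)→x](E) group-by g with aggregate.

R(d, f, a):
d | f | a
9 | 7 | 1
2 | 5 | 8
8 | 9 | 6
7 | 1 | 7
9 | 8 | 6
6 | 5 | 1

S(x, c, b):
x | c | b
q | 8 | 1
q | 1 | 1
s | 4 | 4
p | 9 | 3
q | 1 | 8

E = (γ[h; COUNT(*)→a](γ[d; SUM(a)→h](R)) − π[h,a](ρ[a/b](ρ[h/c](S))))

Stepwise |·|:
  R → 6
  γ[d; SUM(a)→h](R) → 5
  γ[h; COUNT(*)→a](γ[d; SUM(a)→h](R)) → 4
  S → 5
  ρ[h/c](S) → 5
  ρ[a/b](ρ[h/c](S)) → 5
  π[h,a](ρ[a/b](ρ[h/c](S))) → 5
  (γ[h; COUNT(*)→a](γ[d; SUM(a)→h](R)) − π[h,a](ρ[a/b](ρ[h/c](S)))) → 2

|E| = 2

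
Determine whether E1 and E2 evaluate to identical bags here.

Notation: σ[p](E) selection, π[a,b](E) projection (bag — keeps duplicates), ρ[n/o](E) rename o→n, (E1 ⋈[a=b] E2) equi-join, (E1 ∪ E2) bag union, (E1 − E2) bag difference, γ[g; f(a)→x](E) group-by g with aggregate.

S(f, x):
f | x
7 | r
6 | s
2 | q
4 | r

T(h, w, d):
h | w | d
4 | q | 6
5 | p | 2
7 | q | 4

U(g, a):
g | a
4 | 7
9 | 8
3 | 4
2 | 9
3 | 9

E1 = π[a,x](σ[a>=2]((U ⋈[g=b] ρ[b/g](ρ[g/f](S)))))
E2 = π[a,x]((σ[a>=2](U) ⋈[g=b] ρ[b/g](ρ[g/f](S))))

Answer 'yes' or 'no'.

E1 subexpression sizes:
  U → 5
  S → 4
  ρ[g/f](S) → 4
  ρ[b/g](ρ[g/f](S)) → 4
  (U ⋈[g=b] ρ[b/g](ρ[g/f](S))) → 2
  σ[a>=2]((U ⋈[g=b] ρ[b/g](ρ[g/f](S)))) → 2
  π[a,x](σ[a>=2]((U ⋈[g=b] ρ[b/g](ρ[g/f](S))))) → 2
E2 subexpression sizes:
  U → 5
  σ[a>=2](U) → 5
  S → 4
  ρ[g/f](S) → 4
  ρ[b/g](ρ[g/f](S)) → 4
  (σ[a>=2](U) ⋈[g=b] ρ[b/g](ρ[g/f](S))) → 2
  π[a,x]((σ[a>=2](U) ⋈[g=b] ρ[b/g](ρ[g/f](S)))) → 2

E1 and E2 produce the same multiset:
a | x
7 | r
9 | q

yes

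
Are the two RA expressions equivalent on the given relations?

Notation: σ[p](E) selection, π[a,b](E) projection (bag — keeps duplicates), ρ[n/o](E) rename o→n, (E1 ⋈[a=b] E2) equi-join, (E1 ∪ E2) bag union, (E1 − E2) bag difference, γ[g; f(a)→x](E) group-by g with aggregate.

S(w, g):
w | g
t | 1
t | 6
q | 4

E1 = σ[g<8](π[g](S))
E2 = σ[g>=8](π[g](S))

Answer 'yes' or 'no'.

E1 stepwise |·|:
  S → 3
  π[g](S) → 3
  σ[g<8](π[g](S)) → 3
E2 stepwise |·|:
  S → 3
  π[g](S) → 3
  σ[g>=8](π[g](S)) → 0

E1 result:
g
1
4
6
E2 result:
g
(0 rows)
Witness: (6,) appears 1× in E1 but 0× in E2.

no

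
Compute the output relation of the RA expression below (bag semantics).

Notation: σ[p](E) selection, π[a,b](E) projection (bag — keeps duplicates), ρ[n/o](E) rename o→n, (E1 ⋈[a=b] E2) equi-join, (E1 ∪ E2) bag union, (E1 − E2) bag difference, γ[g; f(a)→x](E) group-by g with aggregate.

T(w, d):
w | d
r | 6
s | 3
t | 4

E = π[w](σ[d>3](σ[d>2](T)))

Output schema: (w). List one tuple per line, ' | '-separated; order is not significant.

Row counts bottom-up:
  T → 3
  σ[d>2](T) → 3
  σ[d>3](σ[d>2](T)) → 2
  π[w](σ[d>3](σ[d>2](T))) → 2

== RESULT ==
w
r
t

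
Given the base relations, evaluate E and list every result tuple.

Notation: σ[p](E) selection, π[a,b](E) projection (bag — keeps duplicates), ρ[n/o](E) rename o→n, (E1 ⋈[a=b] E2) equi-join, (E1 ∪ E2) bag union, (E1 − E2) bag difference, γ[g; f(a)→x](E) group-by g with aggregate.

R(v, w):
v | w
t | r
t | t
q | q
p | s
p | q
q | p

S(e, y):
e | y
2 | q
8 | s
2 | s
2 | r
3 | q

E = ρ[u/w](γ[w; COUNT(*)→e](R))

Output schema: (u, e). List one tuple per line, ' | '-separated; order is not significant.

Per-node cardinality:
  R → 6
  γ[w; COUNT(*)→e](R) → 5
  ρ[u/w](γ[w; COUNT(*)→e](R)) → 5

== RESULT ==
u | e
p | 1
q | 2
r | 1
s | 1
t | 1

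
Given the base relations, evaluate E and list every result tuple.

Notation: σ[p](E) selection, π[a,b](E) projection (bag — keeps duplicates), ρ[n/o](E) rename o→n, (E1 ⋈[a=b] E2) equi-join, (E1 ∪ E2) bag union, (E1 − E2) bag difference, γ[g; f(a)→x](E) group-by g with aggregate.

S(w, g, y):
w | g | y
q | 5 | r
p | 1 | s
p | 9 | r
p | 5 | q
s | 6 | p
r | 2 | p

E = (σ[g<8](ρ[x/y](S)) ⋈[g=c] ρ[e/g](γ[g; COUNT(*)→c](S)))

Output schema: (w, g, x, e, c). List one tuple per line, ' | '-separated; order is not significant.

Stepwise |·|:
  S → 6
  ρ[x/y](S) → 6
  σ[g<8](ρ[x/y](S)) → 5
  S → 6
  γ[g; COUNT(*)→c](S) → 5
  ρ[e/g](γ[g; COUNT(*)→c](S)) → 5
  (σ[g<8](ρ[x/y](S)) ⋈[g=c] ρ[e/g](γ[g; COUNT(*)→c](S))) → 5

== RESULT ==
w | g | x | e | c
p | 1 | s | 1 | 1
p | 1 | s | 2 | 1
p | 1 | s | 6 | 1
p | 1 | s | 9 | 1
r | 2 | p | 5 | 2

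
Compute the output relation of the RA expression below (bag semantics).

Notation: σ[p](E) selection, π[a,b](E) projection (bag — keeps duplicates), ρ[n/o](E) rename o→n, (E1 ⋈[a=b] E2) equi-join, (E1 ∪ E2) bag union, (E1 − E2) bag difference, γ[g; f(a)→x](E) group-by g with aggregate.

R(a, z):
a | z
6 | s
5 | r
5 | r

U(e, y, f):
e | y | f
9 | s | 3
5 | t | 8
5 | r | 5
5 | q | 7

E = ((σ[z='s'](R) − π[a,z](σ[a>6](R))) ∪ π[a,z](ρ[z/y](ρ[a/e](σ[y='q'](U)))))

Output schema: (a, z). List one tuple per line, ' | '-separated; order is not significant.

Stepwise |·|:
  R → 3
  σ[z='s'](R) → 1
  R → 3
  σ[a>6](R) → 0
  π[a,z](σ[a>6](R)) → 0
  (σ[z='s'](R) − π[a,z](σ[a>6](R))) → 1
  U → 4
  σ[y='q'](U) → 1
  ρ[a/e](σ[y='q'](U)) → 1
  ρ[z/y](ρ[a/e](σ[y='q'](U))) → 1
  π[a,z](ρ[z/y](ρ[a/e](σ[y='q'](U)))) → 1
  ((σ[z='s'](R) − π[a,z](σ[a>6](R))) ∪ π[a,z](ρ[z/y](ρ[a/e](σ[y='q'](U))))) → 2

== RESULT ==
a | z
5 | q
6 | s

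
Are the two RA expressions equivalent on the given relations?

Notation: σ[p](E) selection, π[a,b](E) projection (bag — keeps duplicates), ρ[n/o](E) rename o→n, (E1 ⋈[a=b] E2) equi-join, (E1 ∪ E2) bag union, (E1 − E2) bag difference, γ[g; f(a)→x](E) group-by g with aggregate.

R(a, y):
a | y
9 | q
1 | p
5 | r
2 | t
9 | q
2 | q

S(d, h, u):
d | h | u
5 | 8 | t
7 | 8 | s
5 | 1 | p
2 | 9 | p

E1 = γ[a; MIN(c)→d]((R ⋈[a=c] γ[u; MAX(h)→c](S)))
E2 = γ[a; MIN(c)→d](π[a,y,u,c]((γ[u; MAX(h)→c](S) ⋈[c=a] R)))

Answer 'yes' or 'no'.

E1 stepwise |·|:
  R → 6
  S → 4
  γ[u; MAX(h)→c](S) → 3
  (R ⋈[a=c] γ[u; MAX(h)→c](S)) → 2
  γ[a; MIN(c)→d]((R ⋈[a=c] γ[u; MAX(h)→c](S))) → 1
E2 stepwise |·|:
  S → 4
  γ[u; MAX(h)→c](S) → 3
  R → 6
  (γ[u; MAX(h)→c](S) ⋈[c=a] R) → 2
  π[a,y,u,c]((γ[u; MAX(h)→c](S) ⋈[c=a] R)) → 2
  γ[a; MIN(c)→d](π[a,y,u,c]((γ[u; MAX(h)→c](S) ⋈[c=a] R))) → 1

E1 and E2 produce the same multiset:
a | d
9 | 9

yes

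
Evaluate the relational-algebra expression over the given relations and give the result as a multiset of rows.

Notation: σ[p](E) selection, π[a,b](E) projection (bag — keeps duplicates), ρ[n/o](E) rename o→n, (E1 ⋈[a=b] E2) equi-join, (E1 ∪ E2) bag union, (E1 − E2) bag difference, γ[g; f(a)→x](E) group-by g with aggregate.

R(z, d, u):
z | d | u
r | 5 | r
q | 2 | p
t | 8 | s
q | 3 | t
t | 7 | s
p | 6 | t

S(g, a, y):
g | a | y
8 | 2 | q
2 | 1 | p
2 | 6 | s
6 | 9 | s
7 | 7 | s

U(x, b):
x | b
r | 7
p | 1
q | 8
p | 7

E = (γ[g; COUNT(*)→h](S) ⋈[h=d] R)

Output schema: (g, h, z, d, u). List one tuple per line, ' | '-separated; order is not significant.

Per-node cardinality:
  S → 5
  γ[g; COUNT(*)→h](S) → 4
  R → 6
  (γ[g; COUNT(*)→h](S) ⋈[h=d] R) → 1

== RESULT ==
g | h | z | d | u
2 | 2 | q | 2 | p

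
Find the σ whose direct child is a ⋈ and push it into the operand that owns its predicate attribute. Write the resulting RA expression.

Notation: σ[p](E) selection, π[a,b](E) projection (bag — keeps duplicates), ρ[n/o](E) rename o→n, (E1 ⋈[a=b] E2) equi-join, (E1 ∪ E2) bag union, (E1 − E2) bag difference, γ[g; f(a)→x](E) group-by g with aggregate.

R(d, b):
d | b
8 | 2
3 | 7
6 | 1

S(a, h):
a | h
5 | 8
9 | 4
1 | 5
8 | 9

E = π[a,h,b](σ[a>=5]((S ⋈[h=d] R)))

σ filters on a, owned by the left side.
E' = π[a,h,b]((σ[a>=5](S) ⋈[h=d] R))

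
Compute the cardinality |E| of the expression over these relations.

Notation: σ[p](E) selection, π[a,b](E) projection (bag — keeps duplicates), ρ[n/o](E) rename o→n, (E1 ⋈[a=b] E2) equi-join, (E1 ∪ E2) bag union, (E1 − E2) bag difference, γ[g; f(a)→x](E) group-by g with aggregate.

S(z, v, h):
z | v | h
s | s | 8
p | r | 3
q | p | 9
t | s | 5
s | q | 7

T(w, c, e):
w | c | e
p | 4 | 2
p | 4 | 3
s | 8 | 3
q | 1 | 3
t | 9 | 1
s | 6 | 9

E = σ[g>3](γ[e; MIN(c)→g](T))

Subexpression sizes:
  T → 6
  γ[e; MIN(c)→g](T) → 4
  σ[g>3](γ[e; MIN(c)→g](T)) → 3

|E| = 3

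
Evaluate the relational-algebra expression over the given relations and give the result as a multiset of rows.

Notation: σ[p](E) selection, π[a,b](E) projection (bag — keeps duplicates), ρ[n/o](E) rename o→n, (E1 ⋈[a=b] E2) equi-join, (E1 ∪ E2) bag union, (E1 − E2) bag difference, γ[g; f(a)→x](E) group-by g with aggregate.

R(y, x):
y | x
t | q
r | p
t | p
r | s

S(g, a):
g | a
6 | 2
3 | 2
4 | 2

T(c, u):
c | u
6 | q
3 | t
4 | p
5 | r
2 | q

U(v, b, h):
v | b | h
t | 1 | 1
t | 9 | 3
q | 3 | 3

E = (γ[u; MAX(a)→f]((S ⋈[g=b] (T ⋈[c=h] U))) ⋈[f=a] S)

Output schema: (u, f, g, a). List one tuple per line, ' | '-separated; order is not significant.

Subexpression sizes:
  S → 3
  T → 5
  U → 3
  (T ⋈[c=h] U) → 2
  (S ⋈[g=b] (T ⋈[c=h] U)) → 1
  γ[u; MAX(a)→f]((S ⋈[g=b] (T ⋈[c=h] U))) → 1
  S → 3
  (γ[u; MAX(a)→f]((S ⋈[g=b] (T ⋈[c=h] U))) ⋈[f=a] S) → 3

== RESULT ==
u | f | g | a
t | 2 | 3 | 2
t | 2 | 4 | 2
t | 2 | 6 | 2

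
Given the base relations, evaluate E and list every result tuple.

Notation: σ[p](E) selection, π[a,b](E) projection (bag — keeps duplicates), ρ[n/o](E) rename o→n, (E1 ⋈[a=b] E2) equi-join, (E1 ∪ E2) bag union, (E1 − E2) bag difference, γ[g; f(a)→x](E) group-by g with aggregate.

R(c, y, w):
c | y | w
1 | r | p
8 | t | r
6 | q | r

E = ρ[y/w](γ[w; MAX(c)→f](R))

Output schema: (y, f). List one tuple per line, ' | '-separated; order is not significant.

Stepwise |·|:
  R → 3
  γ[w; MAX(c)→f](R) → 2
  ρ[y/w](γ[w; MAX(c)→f](R)) → 2

== RESULT ==
y | f
p | 1
r | 8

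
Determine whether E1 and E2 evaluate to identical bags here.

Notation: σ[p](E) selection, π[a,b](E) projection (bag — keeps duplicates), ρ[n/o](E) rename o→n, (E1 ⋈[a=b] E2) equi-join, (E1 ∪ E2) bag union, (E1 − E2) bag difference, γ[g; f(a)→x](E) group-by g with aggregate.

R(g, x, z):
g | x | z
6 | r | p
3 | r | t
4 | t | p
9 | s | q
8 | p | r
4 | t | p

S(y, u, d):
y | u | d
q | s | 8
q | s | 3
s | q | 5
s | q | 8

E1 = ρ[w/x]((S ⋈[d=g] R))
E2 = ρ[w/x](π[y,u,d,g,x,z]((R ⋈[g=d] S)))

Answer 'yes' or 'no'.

E1 stepwise |·|:
  S → 4
  R → 6
  (S ⋈[d=g] R) → 3
  ρ[w/x]((S ⋈[d=g] R)) → 3
E2 stepwise |·|:
  R → 6
  S → 4
  (R ⋈[g=d] S) → 3
  π[y,u,d,g,x,z]((R ⋈[g=d] S)) → 3
  ρ[w/x](π[y,u,d,g,x,z]((R ⋈[g=d] S))) → 3

E1 and E2 produce the same multiset:
y | u | d | g | w | z
q | s | 3 | 3 | r | t
q | s | 8 | 8 | p | r
s | q | 8 | 8 | p | r

yes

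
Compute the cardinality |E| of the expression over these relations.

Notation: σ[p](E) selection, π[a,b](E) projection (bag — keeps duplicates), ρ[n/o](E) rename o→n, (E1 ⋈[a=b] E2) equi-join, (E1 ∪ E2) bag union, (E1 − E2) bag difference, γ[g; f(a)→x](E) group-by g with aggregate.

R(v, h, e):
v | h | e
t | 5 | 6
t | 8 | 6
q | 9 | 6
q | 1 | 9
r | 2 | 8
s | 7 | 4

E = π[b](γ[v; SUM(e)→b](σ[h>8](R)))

Stepwise |·|:
  R → 6
  σ[h>8](R) → 1
  γ[v; SUM(e)→b](σ[h>8](R)) → 1
  π[b](γ[v; SUM(e)→b](σ[h>8](R))) → 1

|E| = 1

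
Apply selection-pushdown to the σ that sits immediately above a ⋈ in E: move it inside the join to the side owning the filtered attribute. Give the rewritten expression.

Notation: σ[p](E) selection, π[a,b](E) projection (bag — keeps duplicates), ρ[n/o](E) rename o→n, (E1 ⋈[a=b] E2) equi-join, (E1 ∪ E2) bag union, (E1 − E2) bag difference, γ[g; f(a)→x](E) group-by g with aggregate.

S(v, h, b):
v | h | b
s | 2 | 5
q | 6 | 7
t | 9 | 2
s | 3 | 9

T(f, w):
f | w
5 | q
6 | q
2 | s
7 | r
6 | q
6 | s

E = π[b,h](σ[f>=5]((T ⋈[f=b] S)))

σ filters on f, owned by the left side.
E' = π[b,h]((σ[f>=5](T) ⋈[f=b] S))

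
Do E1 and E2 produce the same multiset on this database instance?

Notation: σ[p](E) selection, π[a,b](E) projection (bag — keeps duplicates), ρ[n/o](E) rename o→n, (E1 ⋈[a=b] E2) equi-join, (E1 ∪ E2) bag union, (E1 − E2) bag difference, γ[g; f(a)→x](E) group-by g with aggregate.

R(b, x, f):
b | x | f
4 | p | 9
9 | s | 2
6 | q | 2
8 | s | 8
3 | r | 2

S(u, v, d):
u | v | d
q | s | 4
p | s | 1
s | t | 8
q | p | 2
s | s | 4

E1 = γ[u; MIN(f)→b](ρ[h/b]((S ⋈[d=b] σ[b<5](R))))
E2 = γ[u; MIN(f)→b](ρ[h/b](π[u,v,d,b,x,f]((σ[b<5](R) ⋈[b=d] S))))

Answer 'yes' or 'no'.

E1 row counts bottom-up:
  S → 5
  R → 5
  σ[b<5](R) → 2
  (S ⋈[d=b] σ[b<5](R)) → 2
  ρ[h/b]((S ⋈[d=b] σ[b<5](R))) → 2
  γ[u; MIN(f)→b](ρ[h/b]((S ⋈[d=b] σ[b<5](R)))) → 2
E2 row counts bottom-up:
  R → 5
  σ[b<5](R) → 2
  S → 5
  (σ[b<5](R) ⋈[b=d] S) → 2
  π[u,v,d,b,x,f]((σ[b<5](R) ⋈[b=d] S)) → 2
  ρ[h/b](π[u,v,d,b,x,f]((σ[b<5](R) ⋈[b=d] S))) → 2
  γ[u; MIN(f)→b](ρ[h/b](π[u,v,d,b,x,f]((σ[b<5](R) ⋈[b=d] S)))) → 2

E1 and E2 produce the same multiset:
u | b
q | 9
s | 9

yes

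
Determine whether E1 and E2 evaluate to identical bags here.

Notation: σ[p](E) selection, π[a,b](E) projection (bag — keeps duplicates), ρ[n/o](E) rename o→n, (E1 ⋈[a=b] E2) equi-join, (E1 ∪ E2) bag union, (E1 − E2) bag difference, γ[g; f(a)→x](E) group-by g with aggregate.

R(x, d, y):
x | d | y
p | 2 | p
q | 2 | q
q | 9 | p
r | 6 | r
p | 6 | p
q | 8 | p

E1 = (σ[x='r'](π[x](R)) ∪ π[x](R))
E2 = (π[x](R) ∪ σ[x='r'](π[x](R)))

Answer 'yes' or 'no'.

E1 row counts bottom-up:
  R → 6
  π[x](R) → 6
  σ[x='r'](π[x](R)) → 1
  R → 6
  π[x](R) → 6
  (σ[x='r'](π[x](R)) ∪ π[x](R)) → 7
E2 row counts bottom-up:
  R → 6
  π[x](R) → 6
  R → 6
  π[x](R) → 6
  σ[x='r'](π[x](R)) → 1
  (π[x](R) ∪ σ[x='r'](π[x](R))) → 7

E1 and E2 produce the same multiset:
x
p
p
q
q
q
r
r

yes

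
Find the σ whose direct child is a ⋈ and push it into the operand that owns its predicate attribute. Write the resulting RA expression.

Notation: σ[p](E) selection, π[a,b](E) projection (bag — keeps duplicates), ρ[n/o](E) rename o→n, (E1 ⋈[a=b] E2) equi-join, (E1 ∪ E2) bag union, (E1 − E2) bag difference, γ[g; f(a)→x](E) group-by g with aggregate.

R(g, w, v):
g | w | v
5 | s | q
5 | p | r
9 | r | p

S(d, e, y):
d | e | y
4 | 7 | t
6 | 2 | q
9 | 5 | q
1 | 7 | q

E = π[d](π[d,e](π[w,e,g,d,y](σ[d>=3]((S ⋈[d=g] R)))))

σ filters on d, owned by the left side.
E' = π[d](π[d,e](π[w,e,g,d,y]((σ[d>=3](S) ⋈[d=g] R))))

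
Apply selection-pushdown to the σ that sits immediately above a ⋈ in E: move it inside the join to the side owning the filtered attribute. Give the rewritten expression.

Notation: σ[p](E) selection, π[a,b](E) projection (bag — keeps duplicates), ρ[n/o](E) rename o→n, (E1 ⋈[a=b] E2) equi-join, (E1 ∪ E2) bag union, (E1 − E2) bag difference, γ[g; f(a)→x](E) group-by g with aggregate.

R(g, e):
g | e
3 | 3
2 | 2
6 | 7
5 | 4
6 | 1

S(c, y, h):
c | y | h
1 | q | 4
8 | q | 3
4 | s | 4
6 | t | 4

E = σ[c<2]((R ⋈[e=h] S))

σ filters on c, owned by the right side.
E' = (R ⋈[e=h] σ[c<2](S))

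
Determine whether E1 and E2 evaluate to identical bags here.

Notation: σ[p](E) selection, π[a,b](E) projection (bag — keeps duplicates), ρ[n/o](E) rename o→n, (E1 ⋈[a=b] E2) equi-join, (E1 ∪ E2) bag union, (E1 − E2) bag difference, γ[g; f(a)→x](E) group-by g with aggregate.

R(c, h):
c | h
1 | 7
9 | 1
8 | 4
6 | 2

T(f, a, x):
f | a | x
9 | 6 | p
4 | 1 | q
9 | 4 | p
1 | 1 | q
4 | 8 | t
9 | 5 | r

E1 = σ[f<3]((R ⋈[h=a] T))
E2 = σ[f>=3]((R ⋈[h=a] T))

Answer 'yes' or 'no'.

E1 row counts bottom-up:
  R → 4
  T → 6
  (R ⋈[h=a] T) → 3
  σ[f<3]((R ⋈[h=a] T)) → 1
E2 row counts bottom-up:
  R → 4
  T → 6
  (R ⋈[h=a] T) → 3
  σ[f>=3]((R ⋈[h=a] T)) → 2

E1 result:
c | h | f | a | x
9 | 1 | 1 | 1 | q
E2 result:
c | h | f | a | x
8 | 4 | 9 | 4 | p
9 | 1 | 4 | 1 | q
Witness: (9, 1, 1, 1, 'q') appears 1× in E1 but 0× in E2.

no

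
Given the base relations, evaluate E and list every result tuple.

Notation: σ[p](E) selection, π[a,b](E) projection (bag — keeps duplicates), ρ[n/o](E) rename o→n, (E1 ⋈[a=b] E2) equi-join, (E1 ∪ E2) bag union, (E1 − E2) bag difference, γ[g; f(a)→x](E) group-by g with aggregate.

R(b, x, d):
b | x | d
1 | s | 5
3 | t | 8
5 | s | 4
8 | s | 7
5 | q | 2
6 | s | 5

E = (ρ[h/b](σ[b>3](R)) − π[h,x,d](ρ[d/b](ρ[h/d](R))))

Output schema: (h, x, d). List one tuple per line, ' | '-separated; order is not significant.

Row counts bottom-up:
  R → 6
  σ[b>3](R) → 4
  ρ[h/b](σ[b>3](R)) → 4
  R → 6
  ρ[h/d](R) → 6
  ρ[d/b](ρ[h/d](R)) → 6
  π[h,x,d](ρ[d/b](ρ[h/d](R))) → 6
  (ρ[h/b](σ[b>3](R)) − π[h,x,d](ρ[d/b](ρ[h/d](R)))) → 4

== RESULT ==
h | x | d
5 | q | 2
5 | s | 4
6 | s | 5
8 | s | 7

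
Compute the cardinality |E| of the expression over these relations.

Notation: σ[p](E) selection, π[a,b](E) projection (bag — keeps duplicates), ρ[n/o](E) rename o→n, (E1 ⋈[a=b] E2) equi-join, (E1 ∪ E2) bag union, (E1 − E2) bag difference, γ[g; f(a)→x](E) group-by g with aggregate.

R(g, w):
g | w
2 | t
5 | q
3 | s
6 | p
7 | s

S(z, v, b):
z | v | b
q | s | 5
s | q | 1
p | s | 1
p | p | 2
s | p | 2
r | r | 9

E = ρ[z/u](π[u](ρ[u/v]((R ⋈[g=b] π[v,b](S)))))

Stepwise |·|:
  R → 5
  S → 6
  π[v,b](S) → 6
  (R ⋈[g=b] π[v,b](S)) → 3
  ρ[u/v]((R ⋈[g=b] π[v,b](S))) → 3
  π[u](ρ[u/v]((R ⋈[g=b] π[v,b](S)))) → 3
  ρ[z/u](π[u](ρ[u/v]((R ⋈[g=b] π[v,b](S))))) → 3

|E| = 3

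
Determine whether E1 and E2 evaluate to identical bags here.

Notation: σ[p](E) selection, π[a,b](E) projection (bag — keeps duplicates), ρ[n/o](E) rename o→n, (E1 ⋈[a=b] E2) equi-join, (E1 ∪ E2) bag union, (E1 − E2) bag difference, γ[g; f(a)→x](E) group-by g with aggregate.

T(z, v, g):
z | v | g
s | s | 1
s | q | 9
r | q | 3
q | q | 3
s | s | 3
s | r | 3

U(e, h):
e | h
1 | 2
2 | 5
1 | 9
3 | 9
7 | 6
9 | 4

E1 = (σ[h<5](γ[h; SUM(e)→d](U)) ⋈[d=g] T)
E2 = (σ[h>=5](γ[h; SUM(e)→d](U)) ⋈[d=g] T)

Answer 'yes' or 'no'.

E1 per-node cardinality:
  U → 6
  γ[h; SUM(e)→d](U) → 5
  σ[h<5](γ[h; SUM(e)→d](U)) → 2
  T → 6
  (σ[h<5](γ[h; SUM(e)→d](U)) ⋈[d=g] T) → 2
E2 per-node cardinality:
  U → 6
  γ[h; SUM(e)→d](U) → 5
  σ[h>=5](γ[h; SUM(e)→d](U)) → 3
  T → 6
  (σ[h>=5](γ[h; SUM(e)→d](U)) ⋈[d=g] T) → 0

E1 result:
h | d | z | v | g
2 | 1 | s | s | 1
4 | 9 | s | q | 9
E2 result:
h | d | z | v | g
(0 rows)
Witness: (2, 1, 's', 's', 1) appears 1× in E1 but 0× in E2.

no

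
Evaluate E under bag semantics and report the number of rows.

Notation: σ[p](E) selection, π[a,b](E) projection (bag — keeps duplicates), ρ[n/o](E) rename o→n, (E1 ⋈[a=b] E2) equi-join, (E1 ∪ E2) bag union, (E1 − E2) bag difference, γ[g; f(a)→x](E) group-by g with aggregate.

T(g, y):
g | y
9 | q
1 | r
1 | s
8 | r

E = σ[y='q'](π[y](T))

Per-node cardinality:
  T → 4
  π[y](T) → 4
  σ[y='q'](π[y](T)) → 1

|E| = 1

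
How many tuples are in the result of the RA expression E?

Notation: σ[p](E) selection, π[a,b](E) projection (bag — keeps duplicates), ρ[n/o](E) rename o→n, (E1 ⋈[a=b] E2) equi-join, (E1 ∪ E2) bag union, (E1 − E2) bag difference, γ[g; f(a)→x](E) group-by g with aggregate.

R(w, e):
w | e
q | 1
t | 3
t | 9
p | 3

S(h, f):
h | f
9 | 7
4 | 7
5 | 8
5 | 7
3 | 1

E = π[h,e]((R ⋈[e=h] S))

Subexpression sizes:
  R → 4
  S → 5
  (R ⋈[e=h] S) → 3
  π[h,e]((R ⋈[e=h] S)) → 3

|E| = 3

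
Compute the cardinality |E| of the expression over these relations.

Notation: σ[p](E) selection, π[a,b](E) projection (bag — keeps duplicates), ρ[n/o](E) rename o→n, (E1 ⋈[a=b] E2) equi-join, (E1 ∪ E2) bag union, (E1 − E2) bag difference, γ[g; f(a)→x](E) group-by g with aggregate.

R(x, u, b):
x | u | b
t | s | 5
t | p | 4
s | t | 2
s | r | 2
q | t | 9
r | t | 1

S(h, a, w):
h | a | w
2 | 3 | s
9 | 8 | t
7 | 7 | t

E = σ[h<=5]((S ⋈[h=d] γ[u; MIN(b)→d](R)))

Subexpression sizes:
  S → 3
  R → 6
  γ[u; MIN(b)→d](R) → 4
  (S ⋈[h=d] γ[u; MIN(b)→d](R)) → 1
  σ[h<=5]((S ⋈[h=d] γ[u; MIN(b)→d](R))) → 1

|E| = 1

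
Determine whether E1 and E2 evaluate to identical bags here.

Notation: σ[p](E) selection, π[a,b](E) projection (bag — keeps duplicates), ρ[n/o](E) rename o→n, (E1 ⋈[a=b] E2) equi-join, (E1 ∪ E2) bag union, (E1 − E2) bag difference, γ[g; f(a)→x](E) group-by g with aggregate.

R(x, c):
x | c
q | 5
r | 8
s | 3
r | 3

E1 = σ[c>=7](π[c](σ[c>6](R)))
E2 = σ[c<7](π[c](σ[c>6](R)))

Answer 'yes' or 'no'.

E1 stepwise |·|:
  R → 4
  σ[c>6](R) → 1
  π[c](σ[c>6](R)) → 1
  σ[c>=7](π[c](σ[c>6](R))) → 1
E2 stepwise |·|:
  R → 4
  σ[c>6](R) → 1
  π[c](σ[c>6](R)) → 1
  σ[c<7](π[c](σ[c>6](R))) → 0

E1 result:
c
8
E2 result:
c
(0 rows)
Witness: (8,) appears 1× in E1 but 0× in E2.

no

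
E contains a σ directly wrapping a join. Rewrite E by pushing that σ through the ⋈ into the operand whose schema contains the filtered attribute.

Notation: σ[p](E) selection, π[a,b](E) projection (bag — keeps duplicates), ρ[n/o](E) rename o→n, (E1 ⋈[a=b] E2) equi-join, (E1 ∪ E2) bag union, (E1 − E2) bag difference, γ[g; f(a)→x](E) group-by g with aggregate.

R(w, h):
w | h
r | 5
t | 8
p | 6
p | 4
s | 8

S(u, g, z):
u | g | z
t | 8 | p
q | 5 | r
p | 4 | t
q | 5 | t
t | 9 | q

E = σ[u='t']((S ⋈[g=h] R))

σ filters on u, owned by the left side.
E' = (σ[u='t'](S) ⋈[g=h] R)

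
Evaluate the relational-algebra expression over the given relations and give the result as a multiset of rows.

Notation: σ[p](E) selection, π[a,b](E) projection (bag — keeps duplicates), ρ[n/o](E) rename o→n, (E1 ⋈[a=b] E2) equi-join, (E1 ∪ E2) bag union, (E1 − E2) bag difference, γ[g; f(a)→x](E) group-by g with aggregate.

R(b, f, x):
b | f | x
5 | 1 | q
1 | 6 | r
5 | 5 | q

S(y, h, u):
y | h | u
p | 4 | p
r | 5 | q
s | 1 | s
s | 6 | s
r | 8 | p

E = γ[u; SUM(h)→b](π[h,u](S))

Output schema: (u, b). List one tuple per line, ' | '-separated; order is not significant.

Per-node cardinality:
  S → 5
  π[h,u](S) → 5
  γ[u; SUM(h)→b](π[h,u](S)) → 3

== RESULT ==
u | b
p | 12
q | 5
s | 7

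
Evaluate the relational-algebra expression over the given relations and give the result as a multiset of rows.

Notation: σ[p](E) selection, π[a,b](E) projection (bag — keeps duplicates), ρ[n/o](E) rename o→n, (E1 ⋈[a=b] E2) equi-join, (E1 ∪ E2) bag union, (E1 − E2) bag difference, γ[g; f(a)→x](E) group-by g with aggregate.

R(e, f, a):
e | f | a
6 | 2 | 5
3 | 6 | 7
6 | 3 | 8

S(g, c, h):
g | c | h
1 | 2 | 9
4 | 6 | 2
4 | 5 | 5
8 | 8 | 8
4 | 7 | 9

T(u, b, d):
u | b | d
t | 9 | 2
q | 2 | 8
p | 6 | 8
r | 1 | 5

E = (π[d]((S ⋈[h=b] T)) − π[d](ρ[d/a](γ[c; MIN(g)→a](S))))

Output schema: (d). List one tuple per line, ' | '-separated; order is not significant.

Row counts bottom-up:
  S → 5
  T → 4
  (S ⋈[h=b] T) → 3
  π[d]((S ⋈[h=b] T)) → 3
  S → 5
  γ[c; MIN(g)→a](S) → 5
  ρ[d/a](γ[c; MIN(g)→a](S)) → 5
  π[d](ρ[d/a](γ[c; MIN(g)→a](S))) → 5
  (π[d]((S ⋈[h=b] T)) − π[d](ρ[d/a](γ[c; MIN(g)→a](S)))) → 2

== RESULT ==
d
2
2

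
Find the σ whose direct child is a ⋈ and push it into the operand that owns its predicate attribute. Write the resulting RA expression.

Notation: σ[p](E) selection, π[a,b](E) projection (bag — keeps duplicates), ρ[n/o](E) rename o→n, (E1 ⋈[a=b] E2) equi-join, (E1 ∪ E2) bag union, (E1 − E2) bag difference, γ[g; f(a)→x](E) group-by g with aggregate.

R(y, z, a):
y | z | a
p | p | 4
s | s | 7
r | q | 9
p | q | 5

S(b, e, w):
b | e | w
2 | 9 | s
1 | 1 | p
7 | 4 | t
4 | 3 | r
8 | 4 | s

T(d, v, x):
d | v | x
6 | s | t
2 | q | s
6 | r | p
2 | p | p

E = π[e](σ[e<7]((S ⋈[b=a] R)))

σ filters on e, owned by the left side.
E' = π[e]((σ[e<7](S) ⋈[b=a] R))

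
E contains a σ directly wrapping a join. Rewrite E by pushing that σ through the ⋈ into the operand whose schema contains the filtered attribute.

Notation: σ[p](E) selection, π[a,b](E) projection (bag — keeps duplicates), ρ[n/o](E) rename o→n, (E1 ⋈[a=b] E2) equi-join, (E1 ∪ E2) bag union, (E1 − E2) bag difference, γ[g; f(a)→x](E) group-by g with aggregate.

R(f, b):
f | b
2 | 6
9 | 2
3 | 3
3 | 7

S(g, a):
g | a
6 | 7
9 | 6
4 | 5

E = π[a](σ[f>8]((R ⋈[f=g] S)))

σ filters on f, owned by the left side.
E' = π[a]((σ[f>8](R) ⋈[f=g] S))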